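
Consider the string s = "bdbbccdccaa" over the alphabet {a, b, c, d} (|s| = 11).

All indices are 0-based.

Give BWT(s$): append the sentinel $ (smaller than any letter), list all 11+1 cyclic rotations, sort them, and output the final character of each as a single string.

aacdb$cdbcbc

rank  rotation      last
    0  $bdbbccdccaa  a
    1  a$bdbbccdcca  a
    2  aa$bdbbccdcc  c
    3  bbccdccaa$bd  d
    4  bccdccaa$bdb  b
    5  bdbbccdccaa$  $
    6  caa$bdbbccdc  c
    7  ccaa$bdbbccd  d
    8  ccdccaa$bdbb  b
    9  cdccaa$bdbbc  c
   10  dbbccdccaa$b  b
   11  dccaa$bdbbcc  c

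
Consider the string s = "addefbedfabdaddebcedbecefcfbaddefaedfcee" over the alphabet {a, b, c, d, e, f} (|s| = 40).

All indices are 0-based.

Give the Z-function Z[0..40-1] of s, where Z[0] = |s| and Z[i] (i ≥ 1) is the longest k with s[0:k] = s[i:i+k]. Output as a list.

Z[0]=40
i=1: outside box; Z[1]=0
i=2: outside box; Z[2]=0
i=3: outside box; Z[3]=0
i=4: outside box; Z[4]=0
i=5: outside box; Z[5]=0
i=6: outside box; Z[6]=0
i=7: outside box; Z[7]=0
i=8: outside box; Z[8]=0
i=9: outside box; Z[9]=1 scan→box=[9,10)
i=10: outside box; Z[10]=0
i=11: outside box; Z[11]=0
i=12: outside box; Z[12]=4 scan→box=[12,16)
i=13: min(r-i=3, Z[1]=0)=0; Z[13]=0
i=14: min(r-i=2, Z[2]=0)=0; Z[14]=0
i=15: min(r-i=1, Z[3]=0)=0; Z[15]=0
i=16: outside box; Z[16]=0
i=17: outside box; Z[17]=0
i=18: outside box; Z[18]=0
i=19: outside box; Z[19]=0
i=20: outside box; Z[20]=0
i=21: outside box; Z[21]=0
i=22: outside box; Z[22]=0
i=23: outside box; Z[23]=0
i=24: outside box; Z[24]=0
i=25: outside box; Z[25]=0
i=26: outside box; Z[26]=0
i=27: outside box; Z[27]=0
i=28: outside box; Z[28]=5 scan→box=[28,33)
i=29: min(r-i=4, Z[1]=0)=0; Z[29]=0
i=30: min(r-i=3, Z[2]=0)=0; Z[30]=0
i=31: min(r-i=2, Z[3]=0)=0; Z[31]=0
i=32: min(r-i=1, Z[4]=0)=0; Z[32]=0
i=33: outside box; Z[33]=1 scan→box=[33,34)
i=34: outside box; Z[34]=0
i=35: outside box; Z[35]=0
i=36: outside box; Z[36]=0
i=37: outside box; Z[37]=0
i=38: outside box; Z[38]=0
i=39: outside box; Z[39]=0

[40, 0, 0, 0, 0, 0, 0, 0, 0, 1, 0, 0, 4, 0, 0, 0, 0, 0, 0, 0, 0, 0, 0, 0, 0, 0, 0, 0, 5, 0, 0, 0, 0, 1, 0, 0, 0, 0, 0, 0]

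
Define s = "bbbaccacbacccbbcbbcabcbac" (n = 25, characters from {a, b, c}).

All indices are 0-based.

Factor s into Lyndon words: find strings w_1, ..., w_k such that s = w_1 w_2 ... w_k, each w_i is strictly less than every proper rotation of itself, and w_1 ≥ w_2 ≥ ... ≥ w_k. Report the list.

emit factor 1: 'b' (i=0, period=1)
emit factor 2: 'b' (i=1, period=1)
emit factor 3: 'b' (i=2, period=1)
emit factor 4: 'acc' (i=3, period=3)
emit factor 5: 'acbacccbbcbbc' (i=6, period=13)
emit factor 6: 'abcbac' (i=19, period=6)

["b", "b", "b", "acc", "acbacccbbcbbc", "abcbac"]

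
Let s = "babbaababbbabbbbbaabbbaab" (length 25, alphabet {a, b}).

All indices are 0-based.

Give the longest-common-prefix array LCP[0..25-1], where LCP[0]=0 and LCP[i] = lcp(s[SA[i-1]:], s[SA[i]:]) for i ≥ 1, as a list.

rank→(start, suffix):
  0 → (22, 'aab')
  1 → (4, 'aababbbabbbbbaabbbaab')
  2 → (17, 'aabbbaab')
  3 → (23, 'ab')
  4 → (5, 'ababbbabbbbbaabbbaab')
  5 → (1, 'abbaababbbabbbbbaabbbaab')
  6 → (18, 'abbbaab')
  7 → (7, 'abbbabbbbbaabbbaab')
  8 → (11, 'abbbbbaabbbaab')
  9 → (24, 'b')
  10 → (21, 'baab')
  11 → (3, 'baababbbabbbbbaabbbaab')
  12 → (16, 'baabbbaab')
  13 → (0, 'babbaababbbabbbbbaabbbaab')
  14 → (6, 'babbbabbbbbaabbbaab')
  15 → (10, 'babbbbbaabbbaab')
  16 → (20, 'bbaab')
  17 → (2, 'bbaababbbabbbbbaabbbaab')
  18 → (15, 'bbaabbbaab')
  19 → (9, 'bbabbbbbaabbbaab')
  20 → (19, 'bbbaab')
  21 → (14, 'bbbaabbbaab')
  22 → (8, 'bbbabbbbbaabbbaab')
  23 → (13, 'bbbbaabbbaab')
  24 → (12, 'bbbbbaabbbaab')

SA = [22, 4, 17, 23, 5, 1, 18, 7, 11, 24, 21, 3, 16, 0, 6, 10, 20, 2, 15, 9, 19, 14, 8, 13, 12]
rank  pair      lcp
   1  s[22:],s[4:]  3  'aab'
   2  s[4:],s[17:]  3  'aab'
   3  s[17:],s[23:]  1  'a'
   4  s[23:],s[5:]  2  'ab'
   5  s[5:],s[1:]  2  'ab'
   6  s[1:],s[18:]  3  'abb'
   7  s[18:],s[7:]  5  'abbba'
   8  s[7:],s[11:]  4  'abbb'
   9  s[11:],s[24:]  0  ''
  10  s[24:],s[21:]  1  'b'
  11  s[21:],s[3:]  4  'baab'
  12  s[3:],s[16:]  4  'baab'
  13  s[16:],s[0:]  2  'ba'
  14  s[0:],s[6:]  4  'babb'
  15  s[6:],s[10:]  5  'babbb'
  16  s[10:],s[20:]  1  'b'
  17  s[20:],s[2:]  5  'bbaab'
  18  s[2:],s[15:]  5  'bbaab'
  19  s[15:],s[9:]  3  'bba'
  20  s[9:],s[19:]  2  'bb'
  21  s[19:],s[14:]  6  'bbbaab'
  22  s[14:],s[8:]  4  'bbba'
  23  s[8:],s[13:]  3  'bbb'
  24  s[13:],s[12:]  4  'bbbb'

[0, 3, 3, 1, 2, 2, 3, 5, 4, 0, 1, 4, 4, 2, 4, 5, 1, 5, 5, 3, 2, 6, 4, 3, 4]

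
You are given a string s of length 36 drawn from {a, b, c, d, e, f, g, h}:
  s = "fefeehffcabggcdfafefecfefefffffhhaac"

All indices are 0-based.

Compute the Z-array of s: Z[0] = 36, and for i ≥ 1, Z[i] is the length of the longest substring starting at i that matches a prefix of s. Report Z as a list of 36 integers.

Z[0]=36
i=1: outside box; Z[1]=0
i=2: outside box; Z[2]=2 extend→box=[2,4)
i=3: min(r-i=1, Z[1]=0)=0; Z[3]=0
i=4: outside box; Z[4]=0
i=5: outside box; Z[5]=0
i=6: outside box; Z[6]=1 extend→box=[6,7)
i=7: outside box; Z[7]=1 extend→box=[7,8)
i=8: outside box; Z[8]=0
i=9: outside box; Z[9]=0
i=10: outside box; Z[10]=0
i=11: outside box; Z[11]=0
i=12: outside box; Z[12]=0
i=13: outside box; Z[13]=0
i=14: outside box; Z[14]=0
i=15: outside box; Z[15]=1 extend→box=[15,16)
i=16: outside box; Z[16]=0
i=17: outside box; Z[17]=4 extend→box=[17,21)
i=18: min(r-i=3, Z[1]=0)=0; Z[18]=0
i=19: min(r-i=2, Z[2]=2)=2; Z[19]=2
i=20: min(r-i=1, Z[3]=0)=0; Z[20]=0
i=21: outside box; Z[21]=0
i=22: outside box; Z[22]=4 extend→box=[22,26)
i=23: min(r-i=3, Z[1]=0)=0; Z[23]=0
i=24: min(r-i=2, Z[2]=2)=2; Z[24]=3 extend→box=[24,27)
i=25: min(r-i=2, Z[1]=0)=0; Z[25]=0
i=26: min(r-i=1, Z[2]=2)=1; Z[26]=1
i=27: outside box; Z[27]=1 extend→box=[27,28)
i=28: outside box; Z[28]=1 extend→box=[28,29)
i=29: outside box; Z[29]=1 extend→box=[29,30)
i=30: outside box; Z[30]=1 extend→box=[30,31)
i=31: outside box; Z[31]=0
i=32: outside box; Z[32]=0
i=33: outside box; Z[33]=0
i=34: outside box; Z[34]=0
i=35: outside box; Z[35]=0

[36, 0, 2, 0, 0, 0, 1, 1, 0, 0, 0, 0, 0, 0, 0, 1, 0, 4, 0, 2, 0, 0, 4, 0, 3, 0, 1, 1, 1, 1, 1, 0, 0, 0, 0, 0]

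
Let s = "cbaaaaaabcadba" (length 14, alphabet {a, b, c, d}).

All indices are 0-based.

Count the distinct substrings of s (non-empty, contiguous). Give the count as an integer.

84

rank | idx | suffix
   0 |  13 | a
   1 |   2 | aaaaaabcadba
   2 |   3 | aaaaabcadba
   3 |   4 | aaaabcadba
   4 |   5 | aaabcadba
   5 |   6 | aabcadba
   6 |   7 | abcadba
   7 |  10 | adba
   8 |  12 | ba
   9 |   1 | baaaaaabcadba
  10 |   8 | bcadba
  11 |   9 | cadba
  12 |   0 | cbaaaaaabcadba
  13 |  11 | dba

SA = [13, 2, 3, 4, 5, 6, 7, 10, 12, 1, 8, 9, 0, 11]
i: (SA[i-1],SA[i]) lcp shared
  1: (13,2) 1 'a'
  2: (2,3) 5 'aaaaa'
  3: (3,4) 4 'aaaa'
  4: (4,5) 3 'aaa'
  5: (5,6) 2 'aa'
  6: (6,7) 1 'a'
  7: (7,10) 1 'a'
  8: (10,12) 0 ''
  9: (12,1) 2 'ba'
  10: (1,8) 1 'b'
  11: (8,9) 0 ''
  12: (9,0) 1 'c'
  13: (0,11) 0 ''

n(n+1)/2 = 14·15/2 = 105
Σ LCP = 0 + 1 + 5 + 4 + 3 + 2 + 1 + 1 + 0 + 2 + 1 + 0 + 1 + 0 = 21
distinct = 105 − 21 = 84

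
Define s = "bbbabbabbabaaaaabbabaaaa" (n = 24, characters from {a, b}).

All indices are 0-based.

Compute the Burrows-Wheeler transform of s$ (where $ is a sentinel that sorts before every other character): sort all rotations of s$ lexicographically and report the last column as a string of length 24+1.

rank  rotation                   last
    0  $bbbabbabbabaaaaabbabaaaa  a
    1  a$bbbabbabbabaaaaabbabaaa  a
    2  aa$bbbabbabbabaaaaabbabaa  a
    3  aaa$bbbabbabbabaaaaabbaba  a
    4  aaaa$bbbabbabbabaaaaabbab  b
    5  aaaaabbabaaaa$bbbabbabbab  b
    6  aaaabbabaaaa$bbbabbabbaba  a
    7  aaabbabaaaa$bbbabbabbabaa  a
    8  aabbabaaaa$bbbabbabbabaaa  a
    9  abaaaa$bbbabbabbabaaaaabb  b
   10  abaaaaabbabaaaa$bbbabbabb  b
   11  abbabaaaa$bbbabbabbabaaaa  a
   12  abbabaaaaabbabaaaa$bbbabb  b
   13  abbabbabaaaaabbabaaaa$bbb  b
   14  baaaa$bbbabbabbabaaaaabba  a
   15  baaaaabbabaaaa$bbbabbabba  a
   16  babaaaa$bbbabbabbabaaaaab  b
   17  babaaaaabbabaaaa$bbbabbab  b
   18  babbabaaaaabbabaaaa$bbbab  b
   19  babbabbabaaaaabbabaaaa$bb  b
   20  bbabaaaa$bbbabbabbabaaaaa  a
   21  bbabaaaaabbabaaaa$bbbabba  a
   22  bbabbabaaaaabbabaaaa$bbba  a
   23  bbabbabbabaaaaabbabaaaa$b  b
   24  bbbabbabbabaaaaabbabaaaa$  $

aaaabbaaabbabbaabbbbaaab$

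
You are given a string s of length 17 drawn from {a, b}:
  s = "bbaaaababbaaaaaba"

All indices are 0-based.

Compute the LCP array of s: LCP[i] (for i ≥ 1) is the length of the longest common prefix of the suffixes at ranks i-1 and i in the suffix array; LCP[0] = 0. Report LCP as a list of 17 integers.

rank | idx | suffix
   0 |  16 | a
   1 |  10 | aaaaaba
   2 |  11 | aaaaba
   3 |   2 | aaaababbaaaaaba
   4 |  12 | aaaba
   5 |   3 | aaababbaaaaaba
   6 |  13 | aaba
   7 |   4 | aababbaaaaaba
   8 |  14 | aba
   9 |   5 | ababbaaaaaba
  10 |   7 | abbaaaaaba
  11 |  15 | ba
  12 |   9 | baaaaaba
  13 |   1 | baaaababbaaaaaba
  14 |   6 | babbaaaaaba
  15 |   8 | bbaaaaaba
  16 |   0 | bbaaaababbaaaaaba

SA = [16, 10, 11, 2, 12, 3, 13, 4, 14, 5, 7, 15, 9, 1, 6, 8, 0]
[i] adj suffixes → lcp
  [1] 16/10 → 1 ('a')
  [2] 10/11 → 4 ('aaaa')
  [3] 11/2 → 6 ('aaaaba')
  [4] 2/12 → 3 ('aaa')
  [5] 12/3 → 5 ('aaaba')
  [6] 3/13 → 2 ('aa')
  [7] 13/4 → 4 ('aaba')
  [8] 4/14 → 1 ('a')
  [9] 14/5 → 3 ('aba')
  [10] 5/7 → 2 ('ab')
  [11] 7/15 → 0 ('')
  [12] 15/9 → 2 ('ba')
  [13] 9/1 → 5 ('baaaa')
  [14] 1/6 → 2 ('ba')
  [15] 6/8 → 1 ('b')
  [16] 8/0 → 6 ('bbaaaa')

[0, 1, 4, 6, 3, 5, 2, 4, 1, 3, 2, 0, 2, 5, 2, 1, 6]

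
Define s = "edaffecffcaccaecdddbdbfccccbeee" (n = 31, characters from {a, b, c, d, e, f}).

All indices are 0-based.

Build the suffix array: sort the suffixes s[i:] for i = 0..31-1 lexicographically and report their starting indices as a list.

[10, 13, 2, 19, 27, 21, 9, 12, 26, 11, 25, 24, 23, 15, 6, 1, 18, 20, 17, 16, 30, 14, 5, 0, 29, 28, 8, 22, 4, 7, 3]

rank | idx | suffix
   0 |  10 | accaecdddbdbfccccbeee
   1 |  13 | aecdddbdbfccccbeee
   2 |   2 | affecffcaccaecdddbdbfccccbeee
   3 |  19 | bdbfccccbeee
   4 |  27 | beee
   5 |  21 | bfccccbeee
   6 |   9 | caccaecdddbdbfccccbeee
   7 |  12 | caecdddbdbfccccbeee
   8 |  26 | cbeee
   9 |  11 | ccaecdddbdbfccccbeee
  10 |  25 | ccbeee
  11 |  24 | cccbeee
  12 |  23 | ccccbeee
  13 |  15 | cdddbdbfccccbeee
  14 |   6 | cffcaccaecdddbdbfccccbeee
  15 |   1 | daffecffcaccaecdddbdbfccccbeee
  16 |  18 | dbdbfccccbeee
  17 |  20 | dbfccccbeee
  18 |  17 | ddbdbfccccbeee
  19 |  16 | dddbdbfccccbeee
  20 |  30 | e
  21 |  14 | ecdddbdbfccccbeee
  22 |   5 | ecffcaccaecdddbdbfccccbeee
  23 |   0 | edaffecffcaccaecdddbdbfccccbeee
  24 |  29 | ee
  25 |  28 | eee
  26 |   8 | fcaccaecdddbdbfccccbeee
  27 |  22 | fccccbeee
  28 |   4 | fecffcaccaecdddbdbfccccbeee
  29 |   7 | ffcaccaecdddbdbfccccbeee
  30 |   3 | ffecffcaccaecdddbdbfccccbeee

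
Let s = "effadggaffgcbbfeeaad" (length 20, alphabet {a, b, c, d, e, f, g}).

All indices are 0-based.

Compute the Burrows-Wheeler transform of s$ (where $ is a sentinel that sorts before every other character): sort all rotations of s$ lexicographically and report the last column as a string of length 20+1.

rank  rotation               last
    0  $effadggaffgcbbfeeaad  d
    1  aad$effadggaffgcbbfee  e
    2  ad$effadggaffgcbbfeea  a
    3  adggaffgcbbfeeaad$eff  f
    4  affgcbbfeeaad$effadgg  g
    5  bbfeeaad$effadggaffgc  c
    6  bfeeaad$effadggaffgcb  b
    7  cbbfeeaad$effadggaffg  g
    8  d$effadggaffgcbbfeeaa  a
    9  dggaffgcbbfeeaad$effa  a
   10  eaad$effadggaffgcbbfe  e
   11  eeaad$effadggaffgcbbf  f
   12  effadggaffgcbbfeeaad$  $
   13  fadggaffgcbbfeeaad$ef  f
   14  feeaad$effadggaffgcbb  b
   15  ffadggaffgcbbfeeaad$e  e
   16  ffgcbbfeeaad$effadgga  a
   17  fgcbbfeeaad$effadggaf  f
   18  gaffgcbbfeeaad$effadg  g
   19  gcbbfeeaad$effadggaff  f
   20  ggaffgcbbfeeaad$effad  d

deafgcbgaaef$fbeafgfd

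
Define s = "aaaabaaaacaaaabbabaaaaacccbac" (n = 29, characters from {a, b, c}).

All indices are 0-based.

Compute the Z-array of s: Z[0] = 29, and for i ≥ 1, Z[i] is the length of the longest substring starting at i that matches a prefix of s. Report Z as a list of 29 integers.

Z[0]=29
i=1: i≥r, start 0; Z[1]=3 grow→box=[1,4)
i=2: min(r-i=2, Z[1]=3)=2; Z[2]=2
i=3: min(r-i=1, Z[2]=2)=1; Z[3]=1
i=4: i≥r, start 0; Z[4]=0
i=5: i≥r, start 0; Z[5]=4 grow→box=[5,9)
i=6: min(r-i=3, Z[1]=3)=3; Z[6]=3
i=7: min(r-i=2, Z[2]=2)=2; Z[7]=2
i=8: min(r-i=1, Z[3]=1)=1; Z[8]=1
i=9: i≥r, start 0; Z[9]=0
i=10: i≥r, start 0; Z[10]=5 grow→box=[10,15)
i=11: min(r-i=4, Z[1]=3)=3; Z[11]=3
i=12: min(r-i=3, Z[2]=2)=2; Z[12]=2
i=13: min(r-i=2, Z[3]=1)=1; Z[13]=1
i=14: min(r-i=1, Z[4]=0)=0; Z[14]=0
i=15: i≥r, start 0; Z[15]=0
i=16: i≥r, start 0; Z[16]=1 grow→box=[16,17)
i=17: i≥r, start 0; Z[17]=0
i=18: i≥r, start 0; Z[18]=4 grow→box=[18,22)
i=19: min(r-i=3, Z[1]=3)=3; Z[19]=4 grow→box=[19,23)
i=20: min(r-i=3, Z[1]=3)=3; Z[20]=3
i=21: min(r-i=2, Z[2]=2)=2; Z[21]=2
i=22: min(r-i=1, Z[3]=1)=1; Z[22]=1
i=23: i≥r, start 0; Z[23]=0
i=24: i≥r, start 0; Z[24]=0
i=25: i≥r, start 0; Z[25]=0
i=26: i≥r, start 0; Z[26]=0
i=27: i≥r, start 0; Z[27]=1 grow→box=[27,28)
i=28: i≥r, start 0; Z[28]=0

[29, 3, 2, 1, 0, 4, 3, 2, 1, 0, 5, 3, 2, 1, 0, 0, 1, 0, 4, 4, 3, 2, 1, 0, 0, 0, 0, 1, 0]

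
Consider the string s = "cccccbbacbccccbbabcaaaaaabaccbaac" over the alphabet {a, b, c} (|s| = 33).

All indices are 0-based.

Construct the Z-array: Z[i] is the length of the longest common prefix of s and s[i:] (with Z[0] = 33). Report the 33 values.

Z[0]=33
i=1: fresh scan; Z[1]=4 scan→box=[1,5)
i=2: min(r-i=3, Z[1]=4)=3; Z[2]=3
i=3: min(r-i=2, Z[2]=3)=2; Z[3]=2
i=4: min(r-i=1, Z[3]=2)=1; Z[4]=1
i=5: fresh scan; Z[5]=0
i=6: fresh scan; Z[6]=0
i=7: fresh scan; Z[7]=0
i=8: fresh scan; Z[8]=1 scan→box=[8,9)
i=9: fresh scan; Z[9]=0
i=10: fresh scan; Z[10]=4 scan→box=[10,14)
i=11: min(r-i=3, Z[1]=4)=3; Z[11]=3
i=12: min(r-i=2, Z[2]=3)=2; Z[12]=2
i=13: min(r-i=1, Z[3]=2)=1; Z[13]=1
i=14: fresh scan; Z[14]=0
i=15: fresh scan; Z[15]=0
i=16: fresh scan; Z[16]=0
i=17: fresh scan; Z[17]=0
i=18: fresh scan; Z[18]=1 scan→box=[18,19)
i=19: fresh scan; Z[19]=0
i=20: fresh scan; Z[20]=0
i=21: fresh scan; Z[21]=0
i=22: fresh scan; Z[22]=0
i=23: fresh scan; Z[23]=0
i=24: fresh scan; Z[24]=0
i=25: fresh scan; Z[25]=0
i=26: fresh scan; Z[26]=0
i=27: fresh scan; Z[27]=2 scan→box=[27,29)
i=28: min(r-i=1, Z[1]=4)=1; Z[28]=1
i=29: fresh scan; Z[29]=0
i=30: fresh scan; Z[30]=0
i=31: fresh scan; Z[31]=0
i=32: fresh scan; Z[32]=1 scan→box=[32,33)

[33, 4, 3, 2, 1, 0, 0, 0, 1, 0, 4, 3, 2, 1, 0, 0, 0, 0, 1, 0, 0, 0, 0, 0, 0, 0, 0, 2, 1, 0, 0, 0, 1]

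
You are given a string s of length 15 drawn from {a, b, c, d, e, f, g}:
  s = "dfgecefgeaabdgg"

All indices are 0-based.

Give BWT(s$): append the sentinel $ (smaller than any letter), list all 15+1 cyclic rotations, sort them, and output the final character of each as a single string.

rank  rotation          last
    0  $dfgecefgeaabdgg  g
    1  aabdgg$dfgecefge  e
    2  abdgg$dfgecefgea  a
    3  bdgg$dfgecefgeaa  a
    4  cefgeaabdgg$dfge  e
    5  dfgecefgeaabdgg$  $
    6  dgg$dfgecefgeaab  b
    7  eaabdgg$dfgecefg  g
    8  ecefgeaabdgg$dfg  g
    9  efgeaabdgg$dfgec  c
   10  fgeaabdgg$dfgece  e
   11  fgecefgeaabdgg$d  d
   12  g$dfgecefgeaabdg  g
   13  geaabdgg$dfgecef  f
   14  gecefgeaabdgg$df  f
   15  gg$dfgecefgeaabd  d

geaae$bggcedgffd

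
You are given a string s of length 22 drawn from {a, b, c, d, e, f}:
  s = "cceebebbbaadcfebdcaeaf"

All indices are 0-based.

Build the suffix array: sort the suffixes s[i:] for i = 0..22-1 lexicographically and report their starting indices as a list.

[9, 10, 18, 20, 8, 7, 6, 15, 4, 17, 0, 1, 12, 16, 11, 19, 5, 14, 3, 2, 21, 13]

sorted suffixes:
  #0 SA[0]=9  'aadcfebdcaeaf'
  #1 SA[1]=10  'adcfebdcaeaf'
  #2 SA[2]=18  'aeaf'
  #3 SA[3]=20  'af'
  #4 SA[4]=8  'baadcfebdcaeaf'
  #5 SA[5]=7  'bbaadcfebdcaeaf'
  #6 SA[6]=6  'bbbaadcfebdcaeaf'
  #7 SA[7]=15  'bdcaeaf'
  #8 SA[8]=4  'bebbbaadcfebdcaeaf'
  #9 SA[9]=17  'caeaf'
  #10 SA[10]=0  'cceebebbbaadcfebdcaeaf'
  #11 SA[11]=1  'ceebebbbaadcfebdcaeaf'
  #12 SA[12]=12  'cfebdcaeaf'
  #13 SA[13]=16  'dcaeaf'
  #14 SA[14]=11  'dcfebdcaeaf'
  #15 SA[15]=19  'eaf'
  #16 SA[16]=5  'ebbbaadcfebdcaeaf'
  #17 SA[17]=14  'ebdcaeaf'
  #18 SA[18]=3  'ebebbbaadcfebdcaeaf'
  #19 SA[19]=2  'eebebbbaadcfebdcaeaf'
  #20 SA[20]=21  'f'
  #21 SA[21]=13  'febdcaeaf'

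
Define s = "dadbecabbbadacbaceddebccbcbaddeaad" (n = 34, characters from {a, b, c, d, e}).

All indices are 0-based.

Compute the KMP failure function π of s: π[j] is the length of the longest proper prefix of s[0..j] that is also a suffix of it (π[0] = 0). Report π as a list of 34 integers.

π[0] = 0
j=1 s[j]='a': π[1]=0 (border '')
j=2 s[j]='d': π[2]=1 (border 'd')
j=3 s[j]='b': k: 1→0; π[3]=0 (border '')
j=4 s[j]='e': π[4]=0 (border '')
j=5 s[j]='c': π[5]=0 (border '')
j=6 s[j]='a': π[6]=0 (border '')
j=7 s[j]='b': π[7]=0 (border '')
j=8 s[j]='b': π[8]=0 (border '')
j=9 s[j]='b': π[9]=0 (border '')
j=10 s[j]='a': π[10]=0 (border '')
j=11 s[j]='d': π[11]=1 (border 'd')
j=12 s[j]='a': π[12]=2 (border 'da')
j=13 s[j]='c': k: 2→0; π[13]=0 (border '')
j=14 s[j]='b': π[14]=0 (border '')
j=15 s[j]='a': π[15]=0 (border '')
j=16 s[j]='c': π[16]=0 (border '')
j=17 s[j]='e': π[17]=0 (border '')
j=18 s[j]='d': π[18]=1 (border 'd')
j=19 s[j]='d': k: 1→0; π[19]=1 (border 'd')
j=20 s[j]='e': k: 1→0; π[20]=0 (border '')
j=21 s[j]='b': π[21]=0 (border '')
j=22 s[j]='c': π[22]=0 (border '')
j=23 s[j]='c': π[23]=0 (border '')
j=24 s[j]='b': π[24]=0 (border '')
j=25 s[j]='c': π[25]=0 (border '')
j=26 s[j]='b': π[26]=0 (border '')
j=27 s[j]='a': π[27]=0 (border '')
j=28 s[j]='d': π[28]=1 (border 'd')
j=29 s[j]='d': k: 1→0; π[29]=1 (border 'd')
j=30 s[j]='e': k: 1→0; π[30]=0 (border '')
j=31 s[j]='a': π[31]=0 (border '')
j=32 s[j]='a': π[32]=0 (border '')
j=33 s[j]='d': π[33]=1 (border 'd')

[0, 0, 1, 0, 0, 0, 0, 0, 0, 0, 0, 1, 2, 0, 0, 0, 0, 0, 1, 1, 0, 0, 0, 0, 0, 0, 0, 0, 1, 1, 0, 0, 0, 1]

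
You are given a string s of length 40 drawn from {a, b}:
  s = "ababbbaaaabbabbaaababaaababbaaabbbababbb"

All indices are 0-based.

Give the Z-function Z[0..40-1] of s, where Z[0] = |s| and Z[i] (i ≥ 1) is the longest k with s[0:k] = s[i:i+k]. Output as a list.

Z[0]=40
i=1: outside box; Z[1]=0
i=2: outside box; Z[2]=2 extend→box=[2,4)
i=3: min(r-i=1, Z[1]=0)=0; Z[3]=0
i=4: outside box; Z[4]=0
i=5: outside box; Z[5]=0
i=6: outside box; Z[6]=1 extend→box=[6,7)
i=7: outside box; Z[7]=1 extend→box=[7,8)
i=8: outside box; Z[8]=1 extend→box=[8,9)
i=9: outside box; Z[9]=2 extend→box=[9,11)
i=10: min(r-i=1, Z[1]=0)=0; Z[10]=0
i=11: outside box; Z[11]=0
i=12: outside box; Z[12]=2 extend→box=[12,14)
i=13: min(r-i=1, Z[1]=0)=0; Z[13]=0
i=14: outside box; Z[14]=0
i=15: outside box; Z[15]=1 extend→box=[15,16)
i=16: outside box; Z[16]=1 extend→box=[16,17)
i=17: outside box; Z[17]=4 extend→box=[17,21)
i=18: min(r-i=3, Z[1]=0)=0; Z[18]=0
i=19: min(r-i=2, Z[2]=2)=2; Z[19]=3 extend→box=[19,22)
i=20: min(r-i=2, Z[1]=0)=0; Z[20]=0
i=21: min(r-i=1, Z[2]=2)=1; Z[21]=1
i=22: outside box; Z[22]=1 extend→box=[22,23)
i=23: outside box; Z[23]=5 extend→box=[23,28)
i=24: min(r-i=4, Z[1]=0)=0; Z[24]=0
i=25: min(r-i=3, Z[2]=2)=2; Z[25]=2
i=26: min(r-i=2, Z[3]=0)=0; Z[26]=0
i=27: min(r-i=1, Z[4]=0)=0; Z[27]=0
i=28: outside box; Z[28]=1 extend→box=[28,29)
i=29: outside box; Z[29]=1 extend→box=[29,30)
i=30: outside box; Z[30]=2 extend→box=[30,32)
i=31: min(r-i=1, Z[1]=0)=0; Z[31]=0
i=32: outside box; Z[32]=0
i=33: outside box; Z[33]=0
i=34: outside box; Z[34]=6 extend→box=[34,40)
i=35: min(r-i=5, Z[1]=0)=0; Z[35]=0
i=36: min(r-i=4, Z[2]=2)=2; Z[36]=2
i=37: min(r-i=3, Z[3]=0)=0; Z[37]=0
i=38: min(r-i=2, Z[4]=0)=0; Z[38]=0
i=39: min(r-i=1, Z[5]=0)=0; Z[39]=0

[40, 0, 2, 0, 0, 0, 1, 1, 1, 2, 0, 0, 2, 0, 0, 1, 1, 4, 0, 3, 0, 1, 1, 5, 0, 2, 0, 0, 1, 1, 2, 0, 0, 0, 6, 0, 2, 0, 0, 0]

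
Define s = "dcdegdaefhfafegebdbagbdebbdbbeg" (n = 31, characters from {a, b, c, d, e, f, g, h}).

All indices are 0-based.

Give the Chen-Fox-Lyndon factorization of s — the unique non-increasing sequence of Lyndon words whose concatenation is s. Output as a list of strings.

emit factor 1: 'd' (i=0, period=1)
emit factor 2: 'cdegd' (i=1, period=5)
emit factor 3: 'aefhfafegebdbagbdebbdbbeg' (i=6, period=25)

["d", "cdegd", "aefhfafegebdbagbdebbdbbeg"]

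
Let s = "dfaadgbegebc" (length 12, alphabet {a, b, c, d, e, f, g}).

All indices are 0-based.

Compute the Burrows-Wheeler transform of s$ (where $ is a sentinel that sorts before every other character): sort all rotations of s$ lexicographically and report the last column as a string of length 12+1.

rank  rotation       last
    0  $dfaadgbegebc  c
    1  aadgbegebc$df  f
    2  adgbegebc$dfa  a
    3  bc$dfaadgbege  e
    4  begebc$dfaadg  g
    5  c$dfaadgbegeb  b
    6  dfaadgbegebc$  $
    7  dgbegebc$dfaa  a
    8  ebc$dfaadgbeg  g
    9  egebc$dfaadgb  b
   10  faadgbegebc$d  d
   11  gbegebc$dfaad  d
   12  gebc$dfaadgbe  e

cfaegb$agbdde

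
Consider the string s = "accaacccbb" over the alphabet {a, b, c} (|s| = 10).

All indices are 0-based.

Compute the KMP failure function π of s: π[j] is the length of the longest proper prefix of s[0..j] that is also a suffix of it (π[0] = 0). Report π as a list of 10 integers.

π[0] = 0
j=1 s[j]='c': π[1]=0 (border '')
j=2 s[j]='c': π[2]=0 (border '')
j=3 s[j]='a': π[3]=1 (border 'a')
j=4 s[j]='a': k: 1→0; π[4]=1 (border 'a')
j=5 s[j]='c': π[5]=2 (border 'ac')
j=6 s[j]='c': π[6]=3 (border 'acc')
j=7 s[j]='c': k: 3→0; π[7]=0 (border '')
j=8 s[j]='b': π[8]=0 (border '')
j=9 s[j]='b': π[9]=0 (border '')

[0, 0, 0, 1, 1, 2, 3, 0, 0, 0]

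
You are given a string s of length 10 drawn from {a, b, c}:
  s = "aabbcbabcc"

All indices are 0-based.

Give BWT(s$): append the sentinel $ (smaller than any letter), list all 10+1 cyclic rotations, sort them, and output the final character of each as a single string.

rank  rotation     last
    0  $aabbcbabcc  c
    1  aabbcbabcc$  $
    2  abbcbabcc$a  a
    3  abcc$aabbcb  b
    4  babcc$aabbc  c
    5  bbcbabcc$aa  a
    6  bcbabcc$aab  b
    7  bcc$aabbcba  a
    8  c$aabbcbabc  c
    9  cbabcc$aabb  b
   10  cc$aabbcbab  b

c$abcabacbb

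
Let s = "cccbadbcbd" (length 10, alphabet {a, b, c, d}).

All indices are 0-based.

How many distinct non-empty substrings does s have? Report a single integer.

rank→(start, suffix):
  0 → (4, 'adbcbd')
  1 → (3, 'badbcbd')
  2 → (6, 'bcbd')
  3 → (8, 'bd')
  4 → (2, 'cbadbcbd')
  5 → (7, 'cbd')
  6 → (1, 'ccbadbcbd')
  7 → (0, 'cccbadbcbd')
  8 → (9, 'd')
  9 → (5, 'dbcbd')

SA = [4, 3, 6, 8, 2, 7, 1, 0, 9, 5]
rank  pair      lcp
   1  s[4:],s[3:]  0  ''
   2  s[3:],s[6:]  1  'b'
   3  s[6:],s[8:]  1  'b'
   4  s[8:],s[2:]  0  ''
   5  s[2:],s[7:]  2  'cb'
   6  s[7:],s[1:]  1  'c'
   7  s[1:],s[0:]  2  'cc'
   8  s[0:],s[9:]  0  ''
   9  s[9:],s[5:]  1  'd'

n(n+1)/2 = 10·11/2 = 55
Σ LCP = 0 + 0 + 1 + 1 + 0 + 2 + 1 + 2 + 0 + 1 = 8
distinct = 55 − 8 = 47

47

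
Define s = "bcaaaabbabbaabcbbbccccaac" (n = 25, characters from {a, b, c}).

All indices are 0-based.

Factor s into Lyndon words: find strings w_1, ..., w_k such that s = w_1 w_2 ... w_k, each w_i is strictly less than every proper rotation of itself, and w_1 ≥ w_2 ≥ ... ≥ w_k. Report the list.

emit factor 1: 'bc' (i=0, period=2)
emit factor 2: 'aaaabbabbaabcbbbccccaac' (i=2, period=23)

["bc", "aaaabbabbaabcbbbccccaac"]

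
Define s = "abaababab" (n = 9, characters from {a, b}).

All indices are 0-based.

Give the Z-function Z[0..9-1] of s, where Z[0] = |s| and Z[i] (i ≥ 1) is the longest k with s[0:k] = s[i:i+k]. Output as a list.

Z[0]=9
i=1: i≥r, start 0; Z[1]=0
i=2: i≥r, start 0; Z[2]=1 scan→box=[2,3)
i=3: i≥r, start 0; Z[3]=3 scan→box=[3,6)
i=4: min(r-i=2, Z[1]=0)=0; Z[4]=0
i=5: min(r-i=1, Z[2]=1)=1; Z[5]=3 scan→box=[5,8)
i=6: min(r-i=2, Z[1]=0)=0; Z[6]=0
i=7: min(r-i=1, Z[2]=1)=1; Z[7]=2 scan→box=[7,9)
i=8: min(r-i=1, Z[1]=0)=0; Z[8]=0

[9, 0, 1, 3, 0, 3, 0, 2, 0]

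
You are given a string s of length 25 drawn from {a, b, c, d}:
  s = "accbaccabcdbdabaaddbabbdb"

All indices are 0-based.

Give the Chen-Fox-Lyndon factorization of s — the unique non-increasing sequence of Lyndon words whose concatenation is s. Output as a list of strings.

["accb", "acc", "abcdbd", "ab", "aaddbabbdb"]

emit factor 1: 'accb' (i=0, period=4)
emit factor 2: 'acc' (i=4, period=3)
emit factor 3: 'abcdbd' (i=7, period=6)
emit factor 4: 'ab' (i=13, period=2)
emit factor 5: 'aaddbabbdb' (i=15, period=10)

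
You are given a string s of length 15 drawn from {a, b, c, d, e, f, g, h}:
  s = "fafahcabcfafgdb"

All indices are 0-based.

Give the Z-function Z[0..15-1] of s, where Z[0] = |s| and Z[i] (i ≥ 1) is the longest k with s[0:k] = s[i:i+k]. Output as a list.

[15, 0, 2, 0, 0, 0, 0, 0, 0, 3, 0, 1, 0, 0, 0]

Z[0]=15
i=1: outside box; Z[1]=0
i=2: outside box; Z[2]=2 grow→box=[2,4)
i=3: min(r-i=1, Z[1]=0)=0; Z[3]=0
i=4: outside box; Z[4]=0
i=5: outside box; Z[5]=0
i=6: outside box; Z[6]=0
i=7: outside box; Z[7]=0
i=8: outside box; Z[8]=0
i=9: outside box; Z[9]=3 grow→box=[9,12)
i=10: min(r-i=2, Z[1]=0)=0; Z[10]=0
i=11: min(r-i=1, Z[2]=2)=1; Z[11]=1
i=12: outside box; Z[12]=0
i=13: outside box; Z[13]=0
i=14: outside box; Z[14]=0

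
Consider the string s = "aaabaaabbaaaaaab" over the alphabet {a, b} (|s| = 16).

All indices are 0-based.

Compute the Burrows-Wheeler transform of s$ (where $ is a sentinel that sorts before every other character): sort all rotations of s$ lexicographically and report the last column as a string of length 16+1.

rank  rotation           last
    0  $aaabaaabbaaaaaab  b
    1  aaaaaab$aaabaaabb  b
    2  aaaaab$aaabaaabba  a
    3  aaaab$aaabaaabbaa  a
    4  aaab$aaabaaabbaaa  a
    5  aaabaaabbaaaaaab$  $
    6  aaabbaaaaaab$aaab  b
    7  aab$aaabaaabbaaaa  a
    8  aabaaabbaaaaaab$a  a
    9  aabbaaaaaab$aaaba  a
   10  ab$aaabaaabbaaaaa  a
   11  abaaabbaaaaaab$aa  a
   12  abbaaaaaab$aaabaa  a
   13  b$aaabaaabbaaaaaa  a
   14  baaaaaab$aaabaaab  b
   15  baaabbaaaaaab$aaa  a
   16  bbaaaaaab$aaabaaa  a

bbaaa$baaaaaaabaa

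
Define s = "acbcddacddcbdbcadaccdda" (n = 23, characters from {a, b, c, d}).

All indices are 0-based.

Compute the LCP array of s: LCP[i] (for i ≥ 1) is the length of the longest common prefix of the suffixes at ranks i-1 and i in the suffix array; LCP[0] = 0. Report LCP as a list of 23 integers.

[0, 1, 2, 2, 1, 0, 2, 1, 0, 1, 2, 1, 1, 4, 3, 0, 2, 3, 1, 1, 1, 3, 2]

sorted suffixes:
  #0 SA[0]=22  'a'
  #1 SA[1]=0  'acbcddacddcbdbcadaccdda'
  #2 SA[2]=17  'accdda'
  #3 SA[3]=6  'acddcbdbcadaccdda'
  #4 SA[4]=15  'adaccdda'
  #5 SA[5]=13  'bcadaccdda'
  #6 SA[6]=2  'bcddacddcbdbcadaccdda'
  #7 SA[7]=11  'bdbcadaccdda'
  #8 SA[8]=14  'cadaccdda'
  #9 SA[9]=1  'cbcddacddcbdbcadaccdda'
  #10 SA[10]=10  'cbdbcadaccdda'
  #11 SA[11]=18  'ccdda'
  #12 SA[12]=19  'cdda'
  #13 SA[13]=3  'cddacddcbdbcadaccdda'
  #14 SA[14]=7  'cddcbdbcadaccdda'
  #15 SA[15]=21  'da'
  #16 SA[16]=16  'daccdda'
  #17 SA[17]=5  'dacddcbdbcadaccdda'
  #18 SA[18]=12  'dbcadaccdda'
  #19 SA[19]=9  'dcbdbcadaccdda'
  #20 SA[20]=20  'dda'
  #21 SA[21]=4  'ddacddcbdbcadaccdda'
  #22 SA[22]=8  'ddcbdbcadaccdda'

SA = [22, 0, 17, 6, 15, 13, 2, 11, 14, 1, 10, 18, 19, 3, 7, 21, 16, 5, 12, 9, 20, 4, 8]
[i] adj suffixes → lcp
  [1] 22/0 → 1 ('a')
  [2] 0/17 → 2 ('ac')
  [3] 17/6 → 2 ('ac')
  [4] 6/15 → 1 ('a')
  [5] 15/13 → 0 ('')
  [6] 13/2 → 2 ('bc')
  [7] 2/11 → 1 ('b')
  [8] 11/14 → 0 ('')
  [9] 14/1 → 1 ('c')
  [10] 1/10 → 2 ('cb')
  [11] 10/18 → 1 ('c')
  [12] 18/19 → 1 ('c')
  [13] 19/3 → 4 ('cdda')
  [14] 3/7 → 3 ('cdd')
  [15] 7/21 → 0 ('')
  [16] 21/16 → 2 ('da')
  [17] 16/5 → 3 ('dac')
  [18] 5/12 → 1 ('d')
  [19] 12/9 → 1 ('d')
  [20] 9/20 → 1 ('d')
  [21] 20/4 → 3 ('dda')
  [22] 4/8 → 2 ('dd')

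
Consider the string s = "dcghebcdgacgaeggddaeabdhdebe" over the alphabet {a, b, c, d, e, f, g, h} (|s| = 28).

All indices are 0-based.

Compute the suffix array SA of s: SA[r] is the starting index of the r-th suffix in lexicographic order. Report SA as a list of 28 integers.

sorted suffixes:
  #0 SA[0]=20  'abdhdebe'
  #1 SA[1]=9  'acgaeggddaeabdhdebe'
  #2 SA[2]=18  'aeabdhdebe'
  #3 SA[3]=12  'aeggddaeabdhdebe'
  #4 SA[4]=5  'bcdgacgaeggddaeabdhdebe'
  #5 SA[5]=21  'bdhdebe'
  #6 SA[6]=26  'be'
  #7 SA[7]=6  'cdgacgaeggddaeabdhdebe'
  #8 SA[8]=10  'cgaeggddaeabdhdebe'
  #9 SA[9]=1  'cghebcdgacgaeggddaeabdhdebe'
  #10 SA[10]=17  'daeabdhdebe'
  #11 SA[11]=0  'dcghebcdgacgaeggddaeabdhdebe'
  #12 SA[12]=16  'ddaeabdhdebe'
  #13 SA[13]=24  'debe'
  #14 SA[14]=7  'dgacgaeggddaeabdhdebe'
  #15 SA[15]=22  'dhdebe'
  #16 SA[16]=27  'e'
  #17 SA[17]=19  'eabdhdebe'
  #18 SA[18]=4  'ebcdgacgaeggddaeabdhdebe'
  #19 SA[19]=25  'ebe'
  #20 SA[20]=13  'eggddaeabdhdebe'
  #21 SA[21]=8  'gacgaeggddaeabdhdebe'
  #22 SA[22]=11  'gaeggddaeabdhdebe'
  #23 SA[23]=15  'gddaeabdhdebe'
  #24 SA[24]=14  'ggddaeabdhdebe'
  #25 SA[25]=2  'ghebcdgacgaeggddaeabdhdebe'
  #26 SA[26]=23  'hdebe'
  #27 SA[27]=3  'hebcdgacgaeggddaeabdhdebe'

[20, 9, 18, 12, 5, 21, 26, 6, 10, 1, 17, 0, 16, 24, 7, 22, 27, 19, 4, 25, 13, 8, 11, 15, 14, 2, 23, 3]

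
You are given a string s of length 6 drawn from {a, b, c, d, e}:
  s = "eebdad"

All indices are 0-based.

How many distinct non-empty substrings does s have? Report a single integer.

19

sorted suffixes:
  #0 SA[0]=4  'ad'
  #1 SA[1]=2  'bdad'
  #2 SA[2]=5  'd'
  #3 SA[3]=3  'dad'
  #4 SA[4]=1  'ebdad'
  #5 SA[5]=0  'eebdad'

SA = [4, 2, 5, 3, 1, 0]
rank  pair      lcp
   1  s[4:],s[2:]  0  ''
   2  s[2:],s[5:]  0  ''
   3  s[5:],s[3:]  1  'd'
   4  s[3:],s[1:]  0  ''
   5  s[1:],s[0:]  1  'e'

n(n+1)/2 = 6·7/2 = 21
Σ LCP = 0 + 0 + 0 + 1 + 0 + 1 = 2
distinct = 21 − 2 = 19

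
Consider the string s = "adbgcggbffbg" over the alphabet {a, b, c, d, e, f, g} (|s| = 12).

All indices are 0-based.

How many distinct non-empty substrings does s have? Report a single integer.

rank | idx | suffix
   0 |   0 | adbgcggbffbg
   1 |   7 | bffbg
   2 |  10 | bg
   3 |   2 | bgcggbffbg
   4 |   4 | cggbffbg
   5 |   1 | dbgcggbffbg
   6 |   9 | fbg
   7 |   8 | ffbg
   8 |  11 | g
   9 |   6 | gbffbg
  10 |   3 | gcggbffbg
  11 |   5 | ggbffbg

SA = [0, 7, 10, 2, 4, 1, 9, 8, 11, 6, 3, 5]
rank  pair      lcp
   1  s[0:],s[7:]  0  ''
   2  s[7:],s[10:]  1  'b'
   3  s[10:],s[2:]  2  'bg'
   4  s[2:],s[4:]  0  ''
   5  s[4:],s[1:]  0  ''
   6  s[1:],s[9:]  0  ''
   7  s[9:],s[8:]  1  'f'
   8  s[8:],s[11:]  0  ''
   9  s[11:],s[6:]  1  'g'
  10  s[6:],s[3:]  1  'g'
  11  s[3:],s[5:]  1  'g'

n(n+1)/2 = 12·13/2 = 78
Σ LCP = 0 + 0 + 1 + 2 + 0 + 0 + 0 + 1 + 0 + 1 + 1 + 1 = 7
distinct = 78 − 7 = 71

71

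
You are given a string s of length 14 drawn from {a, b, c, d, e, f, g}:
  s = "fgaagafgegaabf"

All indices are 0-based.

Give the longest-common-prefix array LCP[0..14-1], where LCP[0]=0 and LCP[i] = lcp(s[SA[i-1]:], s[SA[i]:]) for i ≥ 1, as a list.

[0, 2, 1, 1, 1, 0, 0, 0, 1, 2, 0, 3, 2, 1]

rank | idx | suffix
   0 |  10 | aabf
   1 |   2 | aagafgegaabf
   2 |  11 | abf
   3 |   5 | afgegaabf
   4 |   3 | agafgegaabf
   5 |  12 | bf
   6 |   8 | egaabf
   7 |  13 | f
   8 |   0 | fgaagafgegaabf
   9 |   6 | fgegaabf
  10 |   9 | gaabf
  11 |   1 | gaagafgegaabf
  12 |   4 | gafgegaabf
  13 |   7 | gegaabf

SA = [10, 2, 11, 5, 3, 12, 8, 13, 0, 6, 9, 1, 4, 7]
rank  pair      lcp
   1  s[10:],s[2:]  2  'aa'
   2  s[2:],s[11:]  1  'a'
   3  s[11:],s[5:]  1  'a'
   4  s[5:],s[3:]  1  'a'
   5  s[3:],s[12:]  0  ''
   6  s[12:],s[8:]  0  ''
   7  s[8:],s[13:]  0  ''
   8  s[13:],s[0:]  1  'f'
   9  s[0:],s[6:]  2  'fg'
  10  s[6:],s[9:]  0  ''
  11  s[9:],s[1:]  3  'gaa'
  12  s[1:],s[4:]  2  'ga'
  13  s[4:],s[7:]  1  'g'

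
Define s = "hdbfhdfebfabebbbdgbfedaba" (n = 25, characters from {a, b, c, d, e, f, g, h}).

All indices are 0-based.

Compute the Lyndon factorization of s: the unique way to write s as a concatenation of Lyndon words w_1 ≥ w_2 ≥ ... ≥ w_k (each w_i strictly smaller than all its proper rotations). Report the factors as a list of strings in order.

["h", "d", "bfhdfe", "bf", "abebbbdgbfed", "ab", "a"]

emit factor 1: 'h' (i=0, period=1)
emit factor 2: 'd' (i=1, period=1)
emit factor 3: 'bfhdfe' (i=2, period=6)
emit factor 4: 'bf' (i=8, period=2)
emit factor 5: 'abebbbdgbfed' (i=10, period=12)
emit factor 6: 'ab' (i=22, period=2)
emit factor 7: 'a' (i=24, period=1)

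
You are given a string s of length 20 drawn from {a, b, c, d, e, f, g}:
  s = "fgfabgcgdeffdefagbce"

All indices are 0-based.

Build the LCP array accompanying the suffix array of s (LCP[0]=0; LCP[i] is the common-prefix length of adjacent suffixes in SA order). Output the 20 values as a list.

[0, 1, 0, 1, 0, 1, 0, 3, 0, 1, 2, 0, 2, 1, 1, 1, 0, 1, 1, 1]

rank→(start, suffix):
  0 → (3, 'abgcgdeffdefagbce')
  1 → (15, 'agbce')
  2 → (17, 'bce')
  3 → (4, 'bgcgdeffdefagbce')
  4 → (18, 'ce')
  5 → (6, 'cgdeffdefagbce')
  6 → (12, 'defagbce')
  7 → (8, 'deffdefagbce')
  8 → (19, 'e')
  9 → (13, 'efagbce')
  10 → (9, 'effdefagbce')
  11 → (2, 'fabgcgdeffdefagbce')
  12 → (14, 'fagbce')
  13 → (11, 'fdefagbce')
  14 → (10, 'ffdefagbce')
  15 → (0, 'fgfabgcgdeffdefagbce')
  16 → (16, 'gbce')
  17 → (5, 'gcgdeffdefagbce')
  18 → (7, 'gdeffdefagbce')
  19 → (1, 'gfabgcgdeffdefagbce')

SA = [3, 15, 17, 4, 18, 6, 12, 8, 19, 13, 9, 2, 14, 11, 10, 0, 16, 5, 7, 1]
rank  pair      lcp
   1  s[3:],s[15:]  1  'a'
   2  s[15:],s[17:]  0  ''
   3  s[17:],s[4:]  1  'b'
   4  s[4:],s[18:]  0  ''
   5  s[18:],s[6:]  1  'c'
   6  s[6:],s[12:]  0  ''
   7  s[12:],s[8:]  3  'def'
   8  s[8:],s[19:]  0  ''
   9  s[19:],s[13:]  1  'e'
  10  s[13:],s[9:]  2  'ef'
  11  s[9:],s[2:]  0  ''
  12  s[2:],s[14:]  2  'fa'
  13  s[14:],s[11:]  1  'f'
  14  s[11:],s[10:]  1  'f'
  15  s[10:],s[0:]  1  'f'
  16  s[0:],s[16:]  0  ''
  17  s[16:],s[5:]  1  'g'
  18  s[5:],s[7:]  1  'g'
  19  s[7:],s[1:]  1  'g'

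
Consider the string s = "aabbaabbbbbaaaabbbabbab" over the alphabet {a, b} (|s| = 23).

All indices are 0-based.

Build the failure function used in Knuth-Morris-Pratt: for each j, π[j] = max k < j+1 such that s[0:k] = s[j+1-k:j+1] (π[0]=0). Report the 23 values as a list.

π[0] = 0
j=1 s[j]='a': π[1]=1 (border 'a')
j=2 s[j]='b': k: 1→0; π[2]=0 (border '')
j=3 s[j]='b': π[3]=0 (border '')
j=4 s[j]='a': π[4]=1 (border 'a')
j=5 s[j]='a': π[5]=2 (border 'aa')
j=6 s[j]='b': π[6]=3 (border 'aab')
j=7 s[j]='b': π[7]=4 (border 'aabb')
j=8 s[j]='b': k: 4→0; π[8]=0 (border '')
j=9 s[j]='b': π[9]=0 (border '')
j=10 s[j]='b': π[10]=0 (border '')
j=11 s[j]='a': π[11]=1 (border 'a')
j=12 s[j]='a': π[12]=2 (border 'aa')
j=13 s[j]='a': k: 2→1; π[13]=2 (border 'aa')
j=14 s[j]='a': k: 2→1; π[14]=2 (border 'aa')
j=15 s[j]='b': π[15]=3 (border 'aab')
j=16 s[j]='b': π[16]=4 (border 'aabb')
j=17 s[j]='b': k: 4→0; π[17]=0 (border '')
j=18 s[j]='a': π[18]=1 (border 'a')
j=19 s[j]='b': k: 1→0; π[19]=0 (border '')
j=20 s[j]='b': π[20]=0 (border '')
j=21 s[j]='a': π[21]=1 (border 'a')
j=22 s[j]='b': k: 1→0; π[22]=0 (border '')

[0, 1, 0, 0, 1, 2, 3, 4, 0, 0, 0, 1, 2, 2, 2, 3, 4, 0, 1, 0, 0, 1, 0]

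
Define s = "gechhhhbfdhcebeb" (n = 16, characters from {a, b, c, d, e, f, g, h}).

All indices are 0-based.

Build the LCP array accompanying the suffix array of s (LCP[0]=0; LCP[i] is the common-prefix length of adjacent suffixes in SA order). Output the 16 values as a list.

[0, 1, 1, 0, 1, 0, 0, 2, 1, 0, 0, 0, 1, 1, 2, 3]

sorted suffixes:
  #0 SA[0]=15  'b'
  #1 SA[1]=13  'beb'
  #2 SA[2]=7  'bfdhcebeb'
  #3 SA[3]=11  'cebeb'
  #4 SA[4]=2  'chhhhbfdhcebeb'
  #5 SA[5]=9  'dhcebeb'
  #6 SA[6]=14  'eb'
  #7 SA[7]=12  'ebeb'
  #8 SA[8]=1  'echhhhbfdhcebeb'
  #9 SA[9]=8  'fdhcebeb'
  #10 SA[10]=0  'gechhhhbfdhcebeb'
  #11 SA[11]=6  'hbfdhcebeb'
  #12 SA[12]=10  'hcebeb'
  #13 SA[13]=5  'hhbfdhcebeb'
  #14 SA[14]=4  'hhhbfdhcebeb'
  #15 SA[15]=3  'hhhhbfdhcebeb'

SA = [15, 13, 7, 11, 2, 9, 14, 12, 1, 8, 0, 6, 10, 5, 4, 3]
rank  pair      lcp
   1  s[15:],s[13:]  1  'b'
   2  s[13:],s[7:]  1  'b'
   3  s[7:],s[11:]  0  ''
   4  s[11:],s[2:]  1  'c'
   5  s[2:],s[9:]  0  ''
   6  s[9:],s[14:]  0  ''
   7  s[14:],s[12:]  2  'eb'
   8  s[12:],s[1:]  1  'e'
   9  s[1:],s[8:]  0  ''
  10  s[8:],s[0:]  0  ''
  11  s[0:],s[6:]  0  ''
  12  s[6:],s[10:]  1  'h'
  13  s[10:],s[5:]  1  'h'
  14  s[5:],s[4:]  2  'hh'
  15  s[4:],s[3:]  3  'hhh'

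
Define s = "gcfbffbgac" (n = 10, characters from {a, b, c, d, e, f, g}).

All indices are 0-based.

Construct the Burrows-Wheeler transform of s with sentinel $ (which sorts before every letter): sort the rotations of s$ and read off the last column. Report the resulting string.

cgffagcfbb$

rank  rotation     last
    0  $gcfbffbgac  c
    1  ac$gcfbffbg  g
    2  bffbgac$gcf  f
    3  bgac$gcfbff  f
    4  c$gcfbffbga  a
    5  cfbffbgac$g  g
    6  fbffbgac$gc  c
    7  fbgac$gcfbf  f
    8  ffbgac$gcfb  b
    9  gac$gcfbffb  b
   10  gcfbffbgac$  $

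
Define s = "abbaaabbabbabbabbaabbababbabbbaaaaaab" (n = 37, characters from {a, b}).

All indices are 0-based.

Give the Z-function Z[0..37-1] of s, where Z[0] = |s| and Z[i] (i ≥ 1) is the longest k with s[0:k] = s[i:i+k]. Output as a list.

[37, 0, 0, 1, 1, 4, 0, 0, 4, 0, 0, 4, 0, 0, 5, 0, 0, 1, 4, 0, 0, 2, 0, 4, 0, 0, 3, 0, 0, 0, 1, 1, 1, 1, 1, 2, 0]

Z[0]=37
i=1: fresh scan; Z[1]=0
i=2: fresh scan; Z[2]=0
i=3: fresh scan; Z[3]=1 extend→box=[3,4)
i=4: fresh scan; Z[4]=1 extend→box=[4,5)
i=5: fresh scan; Z[5]=4 extend→box=[5,9)
i=6: min(r-i=3, Z[1]=0)=0; Z[6]=0
i=7: min(r-i=2, Z[2]=0)=0; Z[7]=0
i=8: min(r-i=1, Z[3]=1)=1; Z[8]=4 extend→box=[8,12)
i=9: min(r-i=3, Z[1]=0)=0; Z[9]=0
i=10: min(r-i=2, Z[2]=0)=0; Z[10]=0
i=11: min(r-i=1, Z[3]=1)=1; Z[11]=4 extend→box=[11,15)
i=12: min(r-i=3, Z[1]=0)=0; Z[12]=0
i=13: min(r-i=2, Z[2]=0)=0; Z[13]=0
i=14: min(r-i=1, Z[3]=1)=1; Z[14]=5 extend→box=[14,19)
i=15: min(r-i=4, Z[1]=0)=0; Z[15]=0
i=16: min(r-i=3, Z[2]=0)=0; Z[16]=0
i=17: min(r-i=2, Z[3]=1)=1; Z[17]=1
i=18: min(r-i=1, Z[4]=1)=1; Z[18]=4 extend→box=[18,22)
i=19: min(r-i=3, Z[1]=0)=0; Z[19]=0
i=20: min(r-i=2, Z[2]=0)=0; Z[20]=0
i=21: min(r-i=1, Z[3]=1)=1; Z[21]=2 extend→box=[21,23)
i=22: min(r-i=1, Z[1]=0)=0; Z[22]=0
i=23: fresh scan; Z[23]=4 extend→box=[23,27)
i=24: min(r-i=3, Z[1]=0)=0; Z[24]=0
i=25: min(r-i=2, Z[2]=0)=0; Z[25]=0
i=26: min(r-i=1, Z[3]=1)=1; Z[26]=3 extend→box=[26,29)
i=27: min(r-i=2, Z[1]=0)=0; Z[27]=0
i=28: min(r-i=1, Z[2]=0)=0; Z[28]=0
i=29: fresh scan; Z[29]=0
i=30: fresh scan; Z[30]=1 extend→box=[30,31)
i=31: fresh scan; Z[31]=1 extend→box=[31,32)
i=32: fresh scan; Z[32]=1 extend→box=[32,33)
i=33: fresh scan; Z[33]=1 extend→box=[33,34)
i=34: fresh scan; Z[34]=1 extend→box=[34,35)
i=35: fresh scan; Z[35]=2 extend→box=[35,37)
i=36: min(r-i=1, Z[1]=0)=0; Z[36]=0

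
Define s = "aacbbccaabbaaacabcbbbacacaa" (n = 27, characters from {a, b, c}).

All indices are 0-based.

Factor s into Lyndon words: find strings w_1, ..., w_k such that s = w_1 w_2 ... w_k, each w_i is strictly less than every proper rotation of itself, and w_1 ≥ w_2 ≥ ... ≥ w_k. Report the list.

["aacbbcc", "aabb", "aaacabcbbbacac", "a", "a"]

emit factor 1: 'aacbbcc' (i=0, period=7)
emit factor 2: 'aabb' (i=7, period=4)
emit factor 3: 'aaacabcbbbacac' (i=11, period=14)
emit factor 4: 'a' (i=25, period=1)
emit factor 5: 'a' (i=26, period=1)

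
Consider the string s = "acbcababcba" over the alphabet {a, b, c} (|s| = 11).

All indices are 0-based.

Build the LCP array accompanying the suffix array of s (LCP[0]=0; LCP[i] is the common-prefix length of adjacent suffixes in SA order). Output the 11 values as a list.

sorted suffixes:
  #0 SA[0]=10  'a'
  #1 SA[1]=4  'ababcba'
  #2 SA[2]=6  'abcba'
  #3 SA[3]=0  'acbcababcba'
  #4 SA[4]=9  'ba'
  #5 SA[5]=5  'babcba'
  #6 SA[6]=2  'bcababcba'
  #7 SA[7]=7  'bcba'
  #8 SA[8]=3  'cababcba'
  #9 SA[9]=8  'cba'
  #10 SA[10]=1  'cbcababcba'

SA = [10, 4, 6, 0, 9, 5, 2, 7, 3, 8, 1]
i: (SA[i-1],SA[i]) lcp shared
  1: (10,4) 1 'a'
  2: (4,6) 2 'ab'
  3: (6,0) 1 'a'
  4: (0,9) 0 ''
  5: (9,5) 2 'ba'
  6: (5,2) 1 'b'
  7: (2,7) 2 'bc'
  8: (7,3) 0 ''
  9: (3,8) 1 'c'
  10: (8,1) 2 'cb'

[0, 1, 2, 1, 0, 2, 1, 2, 0, 1, 2]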